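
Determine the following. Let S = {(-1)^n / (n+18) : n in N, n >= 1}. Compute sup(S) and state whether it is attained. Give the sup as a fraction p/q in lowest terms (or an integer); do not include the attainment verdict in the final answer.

Analysis:
- Values: -1/19, 1/20, -1/21, 1/22, -1/23, ...
- Positive terms (even n): 1/(2+18), 1/(4+18), ... decreasing -> max = 1/20 (n=2).
- Negative terms (odd n): -1/(1+18), -1/(3+18), ... increasing -> min = -1/19 (n=1).
- So sup = 1/20 (attained at n=2); inf = -1/19 (attained at n=1).
Conclusion: sup(S) = 1/20, attained in S.

1/20


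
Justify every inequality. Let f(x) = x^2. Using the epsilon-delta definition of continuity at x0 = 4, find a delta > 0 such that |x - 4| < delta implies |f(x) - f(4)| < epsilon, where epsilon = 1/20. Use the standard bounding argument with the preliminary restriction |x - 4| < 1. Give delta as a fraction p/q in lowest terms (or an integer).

Factor: |x^2 - (4)^2| = |x - 4| * |x + 4|.
Impose |x - 4| < 1 first. Then |x + 4| = |(x - 4) + 2*(4)| <= |x - 4| + 2*|4| < 1 + 8 = 9.
So |x^2 - (4)^2| < delta * 9.
We need delta * 9 <= 1/20, i.e. delta <= 1/20/9 = 1/180.
Since 1/180 < 1, this is tighter than 1; take delta = 1/180.
So delta = 1/180 works.

1/180


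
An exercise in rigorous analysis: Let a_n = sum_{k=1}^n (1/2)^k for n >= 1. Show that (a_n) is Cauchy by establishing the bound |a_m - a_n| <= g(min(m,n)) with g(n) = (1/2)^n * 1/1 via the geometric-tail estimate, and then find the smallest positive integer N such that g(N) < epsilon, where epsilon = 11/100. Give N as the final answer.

For m > n >= 1: |a_m - a_n| = sum_{k=n+1}^m (1/2)^k < sum_{k=n+1}^infinity (1/2)^k = (1/2)^(n+1) / (1 - 1/2) = (1/2)^n * (1/2) * (2/1) = (1/2)^n * 1/1.
So g(n) = (1/2)^n / 1. Since g(n) -> 0, (a_n) is Cauchy.
Now solve g(N) < 11/100: (1/2)^N / 1 < 11/100 <=> 2^N > 1 / (1 * 11/100) = 100/11.
Check powers of 2: 2^3 = 8 <= 100/11, 2^4 = 16 > 100/11.
So the smallest such N is 4. Check: g(4) = 1/(1 * 16) = 1/16 < 11/100.

4


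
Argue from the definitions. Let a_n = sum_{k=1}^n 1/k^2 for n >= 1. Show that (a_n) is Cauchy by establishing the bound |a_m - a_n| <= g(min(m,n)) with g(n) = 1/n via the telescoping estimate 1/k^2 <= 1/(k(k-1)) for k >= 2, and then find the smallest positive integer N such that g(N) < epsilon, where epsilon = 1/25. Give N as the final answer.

For m > n >= 1: |a_m - a_n| = sum_{k=n+1}^m 1/k^2.
Use 1/k^2 <= 1/(k(k-1)) = 1/(k-1) - 1/k for k >= 2:
sum_{k=n+1}^m 1/k^2 <= sum_{k=n+1}^m (1/(k-1) - 1/k) = 1/n - 1/m <= 1/n.
By symmetry the same bound holds with n,m swapped, so |a_m - a_n| <= 1/min(m,n) = g(min(m,n)). Since g(n) -> 0, (a_n) is Cauchy.
Now solve g(N) < 1/25: 1/N < 1/25 <=> N > 1/(1/25) = 25.
The smallest integer strictly greater than 25 is N = 26.
Check: g(26) = 1/26 < 1/25; g(25) = 1/25 >= 1/25. So N = 26.

26


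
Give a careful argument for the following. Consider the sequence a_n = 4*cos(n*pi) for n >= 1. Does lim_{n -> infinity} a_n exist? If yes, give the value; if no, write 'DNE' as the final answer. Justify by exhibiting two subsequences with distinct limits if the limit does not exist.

Examine the behaviour of a_n along subsequences.
cos(n*pi) = (-1)^n, so a_n = 4*(-1)^n. a_{2k} = 4 -> 4. a_{2k+1} = -4 -> -4.
Since these two subsequential limits are 4 and -4, distinct, the full sequence cannot converge (a convergent sequence has all subsequences tending to the same limit). So lim a_n does not exist.

DNE


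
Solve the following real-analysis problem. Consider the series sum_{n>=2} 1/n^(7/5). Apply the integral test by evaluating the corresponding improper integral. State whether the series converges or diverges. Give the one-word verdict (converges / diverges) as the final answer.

Let f(x) = x^(-7/5). Then f is positive, continuous, and decreasing on [2, infinity), so the integral test applies.
Compute the improper integral int_{2}^infinity f(x) dx:
  antiderivative F(x) = -5/(2*x^(2/5)).
  As x -> infinity, F(x) -> 0 (since p = 7/5 > 1).
  So int = F(infinity) - F(2) = 0 - (-5*2^(3/5)/4) = 5*2^(3/5)/4.
  Finite, so by the integral test, the series converges.

converges


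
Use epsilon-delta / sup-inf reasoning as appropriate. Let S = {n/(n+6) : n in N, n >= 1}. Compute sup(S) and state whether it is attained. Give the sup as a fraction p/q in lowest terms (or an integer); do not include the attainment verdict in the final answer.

Analysis:
- Values: 1/7, 1/4, 1/3, 2/5, ... strictly increasing.
- Minimum is 1/7 (n=1); inf = 1/7 (attained).
- n/(n+6) = 1 - 6/(n+6) -> 1 from below as n -> infinity, and never equals 1.
- So sup = 1 (not attained).
Conclusion: sup(S) = 1, not attained in S.

1


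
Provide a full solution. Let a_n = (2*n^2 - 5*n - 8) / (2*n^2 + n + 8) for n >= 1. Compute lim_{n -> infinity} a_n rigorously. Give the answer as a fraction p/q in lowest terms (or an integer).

Divide numerator and denominator by n^2, the highest power:
numerator / n^2 = 2 - 5/n - 8/n^2
denominator / n^2 = 2 + 1/n + 8/n^2
As n -> infinity, all terms of the form c/n^k (k >= 1) tend to 0.
So numerator / n^2 -> 2 and denominator / n^2 -> 2.
Therefore lim a_n = 1.

1


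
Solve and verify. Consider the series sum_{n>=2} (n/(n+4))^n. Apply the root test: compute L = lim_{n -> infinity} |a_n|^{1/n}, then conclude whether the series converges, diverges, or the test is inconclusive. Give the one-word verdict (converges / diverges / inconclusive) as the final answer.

Let a_n denote the general term. Form |a_n|^(1/n) and simplify:
|a_n|^(1/n) = n/(n + 4)
Take the limit as n -> infinity: L = 1.
Since L = 1, the root test is inconclusive. (In fact a_n = (n/(n+4))^n -> e^(-4) != 0, so the nth-term test shows divergence; but the root test itself gives no conclusion.)

inconclusive


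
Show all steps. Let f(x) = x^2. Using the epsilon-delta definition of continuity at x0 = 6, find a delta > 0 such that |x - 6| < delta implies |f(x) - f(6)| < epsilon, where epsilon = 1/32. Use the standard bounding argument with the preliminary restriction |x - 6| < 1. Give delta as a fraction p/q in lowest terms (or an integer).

Factor: |x^2 - (6)^2| = |x - 6| * |x + 6|.
Impose |x - 6| < 1 first. Then |x + 6| = |(x - 6) + 2*(6)| <= |x - 6| + 2*|6| < 1 + 12 = 13.
So |x^2 - (6)^2| < delta * 13.
We need delta * 13 <= 1/32, i.e. delta <= 1/32/13 = 1/416.
Since 1/416 < 1, this is tighter than 1; take delta = 1/416.
So delta = 1/416 works.

1/416


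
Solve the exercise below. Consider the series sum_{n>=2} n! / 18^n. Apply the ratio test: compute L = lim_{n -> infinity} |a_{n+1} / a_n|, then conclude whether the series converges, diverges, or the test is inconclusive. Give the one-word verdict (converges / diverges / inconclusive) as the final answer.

Let a_n denote the general term. Form the ratio a_{n+1}/a_n and simplify:
a_{n+1}/a_n = n/18 + 1/18
Take the limit as n -> infinity: L = infinity.
Since L = infinity > 1 (or L = infinity), the ratio test implies the series diverges.

diverges


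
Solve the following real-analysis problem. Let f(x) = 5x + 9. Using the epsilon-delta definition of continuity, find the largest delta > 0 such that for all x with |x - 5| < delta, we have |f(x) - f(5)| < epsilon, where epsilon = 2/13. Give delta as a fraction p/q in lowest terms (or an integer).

We compute f(5) = 5*(5) + 9 = 34.
|f(x) - f(5)| = |5x + 9 - (34)| = |5(x - 5)| = 5|x - 5|.
We need 5|x - 5| < 2/13, i.e. |x - 5| < 2/13 / 5 = 2/65.
So any delta <= 2/65 works. Conversely, if delta > 2/65, then x = 5 + 2/65 satisfies |x - 5| = 2/65 < delta but |f(x) - f(5)| = 5 * 2/65 = 2/13, which is not < 2/13; so no larger delta works.
Hence the largest such delta is 2/65.

2/65


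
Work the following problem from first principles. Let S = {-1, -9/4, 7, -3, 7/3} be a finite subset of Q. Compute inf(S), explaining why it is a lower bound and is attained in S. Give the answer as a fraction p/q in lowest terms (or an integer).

S is finite, so inf(S) = min(S).
Sorted increasing:
-3, -9/4, -1, 7/3, 7
The extremum is -3.
For every x in S, x >= -3. And -3 is in S, so it is attained.
Therefore inf(S) = -3.

-3


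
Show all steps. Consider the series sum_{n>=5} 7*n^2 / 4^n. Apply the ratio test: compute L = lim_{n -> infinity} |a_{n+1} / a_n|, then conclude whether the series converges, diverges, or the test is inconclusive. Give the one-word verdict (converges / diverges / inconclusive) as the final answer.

Let a_n denote the general term. Form the ratio a_{n+1}/a_n and simplify:
a_{n+1}/a_n = (n + 1)^2/(4*n^2)
Take the limit as n -> infinity: L = 1/4.
Since L = 1/4 < 1, the ratio test implies the series converges.

converges


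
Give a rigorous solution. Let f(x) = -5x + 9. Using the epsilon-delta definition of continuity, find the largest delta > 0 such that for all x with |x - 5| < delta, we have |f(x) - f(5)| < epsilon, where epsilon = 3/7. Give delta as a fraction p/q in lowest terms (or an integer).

We compute f(5) = -5*(5) + 9 = -16.
|f(x) - f(5)| = |-5x + 9 - (-16)| = |-5(x - 5)| = 5|x - 5|.
We need 5|x - 5| < 3/7, i.e. |x - 5| < 3/7 / 5 = 3/35.
So any delta <= 3/35 works. Conversely, if delta > 3/35, then x = 5 + 3/35 satisfies |x - 5| = 3/35 < delta but |f(x) - f(5)| = 5 * 3/35 = 3/7, which is not < 3/7; so no larger delta works.
Hence the largest such delta is 3/35.

3/35


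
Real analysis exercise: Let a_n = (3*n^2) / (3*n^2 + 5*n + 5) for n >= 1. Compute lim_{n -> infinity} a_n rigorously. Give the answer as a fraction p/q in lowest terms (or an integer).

Divide numerator and denominator by n^2, the highest power:
numerator / n^2 = 3
denominator / n^2 = 3 + 5/n + 5/n^2
As n -> infinity, all terms of the form c/n^k (k >= 1) tend to 0.
So numerator / n^2 -> 3 and denominator / n^2 -> 3.
Therefore lim a_n = 1.

1


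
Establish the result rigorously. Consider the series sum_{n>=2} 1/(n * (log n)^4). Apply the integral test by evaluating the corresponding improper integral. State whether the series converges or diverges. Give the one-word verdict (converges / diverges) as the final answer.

Let f(x) = 1/(x*log(x)^4). Then f is positive, continuous, and decreasing on [2, infinity), so the integral test applies.
Compute the improper integral int_{2}^infinity f(x) dx:
  antiderivative F(x) = -1/(3*log(x)^3).
  F(x) -> 0 as x -> infinity.  int = 0 - F(2) = 1/(3*log(2)^3) < infinity. By the integral test, the series converges.

converges


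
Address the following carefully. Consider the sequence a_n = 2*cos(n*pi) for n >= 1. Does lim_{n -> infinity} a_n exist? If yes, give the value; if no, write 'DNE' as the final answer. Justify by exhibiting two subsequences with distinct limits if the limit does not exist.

Examine the behaviour of a_n along subsequences.
cos(n*pi) = (-1)^n, so a_n = 2*(-1)^n. a_{2k} = 2 -> 2. a_{2k+1} = -2 -> -2.
Since these two subsequential limits are 2 and -2, distinct, the full sequence cannot converge (a convergent sequence has all subsequences tending to the same limit). So lim a_n does not exist.

DNE


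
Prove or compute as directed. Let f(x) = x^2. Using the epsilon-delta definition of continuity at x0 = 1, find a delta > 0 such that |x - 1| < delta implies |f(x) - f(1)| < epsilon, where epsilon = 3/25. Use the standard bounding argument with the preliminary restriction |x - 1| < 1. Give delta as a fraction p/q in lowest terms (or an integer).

Factor: |x^2 - (1)^2| = |x - 1| * |x + 1|.
Impose |x - 1| < 1 first. Then |x + 1| = |(x - 1) + 2*(1)| <= |x - 1| + 2*|1| < 1 + 2 = 3.
So |x^2 - (1)^2| < delta * 3.
We need delta * 3 <= 3/25, i.e. delta <= 3/25/3 = 1/25.
Since 1/25 < 1, this is tighter than 1; take delta = 1/25.
So delta = 1/25 works.

1/25


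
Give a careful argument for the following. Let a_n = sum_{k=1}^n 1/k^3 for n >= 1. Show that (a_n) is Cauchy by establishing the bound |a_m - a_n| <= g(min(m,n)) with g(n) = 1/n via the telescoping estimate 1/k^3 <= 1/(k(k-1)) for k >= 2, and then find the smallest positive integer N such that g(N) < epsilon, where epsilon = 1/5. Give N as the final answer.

For m > n >= 1: |a_m - a_n| = sum_{k=n+1}^m 1/k^3.
Use 1/k^3 <= 1/(k(k-1)) = 1/(k-1) - 1/k for k >= 2 (which holds since k^3 >= k^2 >= k(k-1) for k >= 2):
sum_{k=n+1}^m 1/k^3 <= sum_{k=n+1}^m (1/(k-1) - 1/k) = 1/n - 1/m <= 1/n.
By symmetry the same bound holds with n,m swapped, so |a_m - a_n| <= 1/min(m,n) = g(min(m,n)). Since g(n) -> 0, (a_n) is Cauchy.
Now solve g(N) < 1/5: 1/N < 1/5 <=> N > 1/(1/5) = 5.
The smallest integer strictly greater than 5 is N = 6.
Check: g(6) = 1/6 < 1/5; g(5) = 1/5 >= 1/5. So N = 6.

6


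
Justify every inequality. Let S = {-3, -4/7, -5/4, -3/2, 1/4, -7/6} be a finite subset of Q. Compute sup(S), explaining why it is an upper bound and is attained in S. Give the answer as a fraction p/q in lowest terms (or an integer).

S is finite, so sup(S) = max(S).
Sorted decreasing:
1/4, -4/7, -7/6, -5/4, -3/2, -3
The extremum is 1/4.
For every x in S, x <= 1/4. And 1/4 is in S, so it is attained.
Therefore sup(S) = 1/4.

1/4


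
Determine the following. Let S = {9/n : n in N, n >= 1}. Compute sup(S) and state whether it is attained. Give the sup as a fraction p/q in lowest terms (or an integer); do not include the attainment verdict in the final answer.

Analysis:
- Values: 9, 9/2, 3, 9/4, ... strictly decreasing.
- The maximum is 9 (n=1); sup = 9 (attained).
- The set is bounded below by 0; 9/n -> 0 so 0 is the greatest lower bound.
- 0 is not in the set, so inf = 0 is not attained.
Conclusion: sup(S) = 9, attained in S.

9


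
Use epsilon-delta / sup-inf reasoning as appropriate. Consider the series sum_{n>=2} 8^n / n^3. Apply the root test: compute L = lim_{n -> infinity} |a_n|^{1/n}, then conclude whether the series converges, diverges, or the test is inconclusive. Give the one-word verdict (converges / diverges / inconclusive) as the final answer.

Let a_n denote the general term. Form |a_n|^(1/n) and simplify:
|a_n|^(1/n) = 8/n^(3/n)
Take the limit as n -> infinity: L = 8.
Since L = 8 > 1, the root test implies divergence.

diverges


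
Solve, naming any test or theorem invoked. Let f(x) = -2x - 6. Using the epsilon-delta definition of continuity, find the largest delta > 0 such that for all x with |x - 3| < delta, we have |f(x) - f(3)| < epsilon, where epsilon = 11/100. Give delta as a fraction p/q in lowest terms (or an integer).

We compute f(3) = -2*(3) - 6 = -12.
|f(x) - f(3)| = |-2x - 6 - (-12)| = |-2(x - 3)| = 2|x - 3|.
We need 2|x - 3| < 11/100, i.e. |x - 3| < 11/100 / 2 = 11/200.
So any delta <= 11/200 works. Conversely, if delta > 11/200, then x = 3 + 11/200 satisfies |x - 3| = 11/200 < delta but |f(x) - f(3)| = 2 * 11/200 = 11/100, which is not < 11/100; so no larger delta works.
Hence the largest such delta is 11/200.

11/200


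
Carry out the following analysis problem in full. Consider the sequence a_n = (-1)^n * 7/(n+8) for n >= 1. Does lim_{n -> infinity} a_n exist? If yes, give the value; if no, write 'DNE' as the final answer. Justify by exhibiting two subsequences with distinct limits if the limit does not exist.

Examine the behaviour of a_n along subsequences.
Even-n subsequence a_{2k} = 7/(2k+8) -> 0. Odd-n subsequence a_{2k+1} = -7/(2k+9) -> 0. Both tend to 0, which suggests the limit is 0; verify directly.
|a_n - 0| = 7/(n+8) < 7/n for every n >= 1.
Given epsilon > 0, choose a positive integer N > 7/epsilon. Then for all n >= N, |a_n| < 7/n <= 7/N < epsilon.
So by the definition of the limit, lim a_n exists and equals 0.

0


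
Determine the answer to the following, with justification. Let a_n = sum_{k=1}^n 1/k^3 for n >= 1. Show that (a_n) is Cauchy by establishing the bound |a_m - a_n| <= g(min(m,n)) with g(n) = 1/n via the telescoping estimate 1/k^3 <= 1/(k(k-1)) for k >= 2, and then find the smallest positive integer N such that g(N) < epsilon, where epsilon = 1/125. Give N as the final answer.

For m > n >= 1: |a_m - a_n| = sum_{k=n+1}^m 1/k^3.
Use 1/k^3 <= 1/(k(k-1)) = 1/(k-1) - 1/k for k >= 2 (which holds since k^3 >= k^2 >= k(k-1) for k >= 2):
sum_{k=n+1}^m 1/k^3 <= sum_{k=n+1}^m (1/(k-1) - 1/k) = 1/n - 1/m <= 1/n.
By symmetry the same bound holds with n,m swapped, so |a_m - a_n| <= 1/min(m,n) = g(min(m,n)). Since g(n) -> 0, (a_n) is Cauchy.
Now solve g(N) < 1/125: 1/N < 1/125 <=> N > 1/(1/125) = 125.
The smallest integer strictly greater than 125 is N = 126.
Check: g(126) = 1/126 < 1/125; g(125) = 1/125 >= 1/125. So N = 126.

126


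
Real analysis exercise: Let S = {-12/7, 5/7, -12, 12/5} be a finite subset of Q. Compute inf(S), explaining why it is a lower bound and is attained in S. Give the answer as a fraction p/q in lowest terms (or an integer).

S is finite, so inf(S) = min(S).
Sorted increasing:
-12, -12/7, 5/7, 12/5
The extremum is -12.
For every x in S, x >= -12. And -12 is in S, so it is attained.
Therefore inf(S) = -12.

-12


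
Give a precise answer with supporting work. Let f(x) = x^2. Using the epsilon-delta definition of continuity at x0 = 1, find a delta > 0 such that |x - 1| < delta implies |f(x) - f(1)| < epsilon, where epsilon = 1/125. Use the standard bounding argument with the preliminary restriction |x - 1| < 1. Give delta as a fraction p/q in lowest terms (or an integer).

Factor: |x^2 - (1)^2| = |x - 1| * |x + 1|.
Impose |x - 1| < 1 first. Then |x + 1| = |(x - 1) + 2*(1)| <= |x - 1| + 2*|1| < 1 + 2 = 3.
So |x^2 - (1)^2| < delta * 3.
We need delta * 3 <= 1/125, i.e. delta <= 1/125/3 = 1/375.
Since 1/375 < 1, this is tighter than 1; take delta = 1/375.
So delta = 1/375 works.

1/375


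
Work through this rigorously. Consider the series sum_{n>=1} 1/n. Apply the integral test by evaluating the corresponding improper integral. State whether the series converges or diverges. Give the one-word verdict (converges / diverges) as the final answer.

Let f(x) = 1/x. Then f is positive, continuous, and decreasing on [1, infinity), so the integral test applies.
Compute the improper integral int_{1}^infinity f(x) dx:
  antiderivative F(x) = log(x).
  As x -> infinity, log(x) -> infinity.
  So int = infinity - log(1) = infinity. By the integral test, the series diverges.

diverges


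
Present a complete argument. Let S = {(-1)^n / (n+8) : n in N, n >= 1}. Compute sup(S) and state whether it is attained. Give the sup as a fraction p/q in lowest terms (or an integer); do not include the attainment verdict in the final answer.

Analysis:
- Values: -1/9, 1/10, -1/11, 1/12, -1/13, ...
- Positive terms (even n): 1/(2+8), 1/(4+8), ... decreasing -> max = 1/10 (n=2).
- Negative terms (odd n): -1/(1+8), -1/(3+8), ... increasing -> min = -1/9 (n=1).
- So sup = 1/10 (attained at n=2); inf = -1/9 (attained at n=1).
Conclusion: sup(S) = 1/10, attained in S.

1/10


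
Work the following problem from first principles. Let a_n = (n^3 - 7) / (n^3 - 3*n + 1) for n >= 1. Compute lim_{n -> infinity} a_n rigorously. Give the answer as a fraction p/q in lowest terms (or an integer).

Divide numerator and denominator by n^3, the highest power:
numerator / n^3 = 1 - 7/n^3
denominator / n^3 = 1 - 3/n^2 + n^(-3)
As n -> infinity, all terms of the form c/n^k (k >= 1) tend to 0.
So numerator / n^3 -> 1 and denominator / n^3 -> 1.
Therefore lim a_n = 1.

1


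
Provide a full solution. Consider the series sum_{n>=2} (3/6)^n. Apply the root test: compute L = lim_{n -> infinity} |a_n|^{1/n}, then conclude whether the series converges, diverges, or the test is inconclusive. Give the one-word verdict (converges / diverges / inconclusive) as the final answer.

Let a_n denote the general term. Form |a_n|^(1/n) and simplify:
|a_n|^(1/n) = 1/2
Take the limit as n -> infinity: L = 1/2.
Since L = 1/2 < 1, the root test implies convergence.

converges


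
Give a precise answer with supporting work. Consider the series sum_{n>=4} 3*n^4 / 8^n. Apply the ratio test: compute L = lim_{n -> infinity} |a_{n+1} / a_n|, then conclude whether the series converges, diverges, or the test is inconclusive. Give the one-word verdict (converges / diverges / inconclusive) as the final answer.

Let a_n denote the general term. Form the ratio a_{n+1}/a_n and simplify:
a_{n+1}/a_n = (n + 1)^4/(8*n^4)
Take the limit as n -> infinity: L = 1/8.
Since L = 1/8 < 1, the ratio test implies the series converges.

converges


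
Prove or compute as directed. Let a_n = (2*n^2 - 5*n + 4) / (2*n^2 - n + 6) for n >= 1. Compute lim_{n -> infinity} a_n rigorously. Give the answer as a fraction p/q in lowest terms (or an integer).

Divide numerator and denominator by n^2, the highest power:
numerator / n^2 = 2 - 5/n + 4/n^2
denominator / n^2 = 2 - 1/n + 6/n^2
As n -> infinity, all terms of the form c/n^k (k >= 1) tend to 0.
So numerator / n^2 -> 2 and denominator / n^2 -> 2.
Therefore lim a_n = 1.

1


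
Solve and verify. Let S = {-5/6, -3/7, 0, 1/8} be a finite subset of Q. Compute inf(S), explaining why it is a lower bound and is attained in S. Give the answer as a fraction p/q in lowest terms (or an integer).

S is finite, so inf(S) = min(S).
Sorted increasing:
-5/6, -3/7, 0, 1/8
The extremum is -5/6.
For every x in S, x >= -5/6. And -5/6 is in S, so it is attained.
Therefore inf(S) = -5/6.

-5/6


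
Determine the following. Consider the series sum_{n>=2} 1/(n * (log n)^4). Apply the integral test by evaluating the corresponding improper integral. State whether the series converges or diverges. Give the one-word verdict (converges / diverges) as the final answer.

Let f(x) = 1/(x*log(x)^4). Then f is positive, continuous, and decreasing on [2, infinity), so the integral test applies.
Compute the improper integral int_{2}^infinity f(x) dx:
  antiderivative F(x) = -1/(3*log(x)^3).
  F(x) -> 0 as x -> infinity.  int = 0 - F(2) = 1/(3*log(2)^3) < infinity. By the integral test, the series converges.

converges


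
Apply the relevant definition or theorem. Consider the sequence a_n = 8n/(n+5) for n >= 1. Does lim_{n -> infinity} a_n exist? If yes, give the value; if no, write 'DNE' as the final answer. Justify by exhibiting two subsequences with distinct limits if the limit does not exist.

Examine the behaviour of a_n along subsequences.
Even-n subsequence a_{2k} = 8(2k)/(2k+5) -> 8. Odd-n subsequence a_{2k+1} = 8(2k+1)/(2k+6) -> 8. Both tend to 8, which suggests the limit is 8; verify directly.
|a_n - 8| = |8n - 8(n+5)| / (n+5) = 40/(n+5) < 40/n for every n >= 1.
Given epsilon > 0, choose a positive integer N > 40/epsilon. Then for all n >= N, |a_n - 8| < 40/n <= 40/N < epsilon.
So by the definition of the limit, lim a_n exists and equals 8.

8


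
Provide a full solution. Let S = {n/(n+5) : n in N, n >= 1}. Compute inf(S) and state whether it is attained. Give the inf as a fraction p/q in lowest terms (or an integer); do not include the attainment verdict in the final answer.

Analysis:
- Values: 1/6, 2/7, 3/8, 4/9, ... strictly increasing.
- Minimum is 1/6 (n=1); inf = 1/6 (attained).
- n/(n+5) = 1 - 5/(n+5) -> 1 from below as n -> infinity, and never equals 1.
- So sup = 1 (not attained).
Conclusion: inf(S) = 1/6, attained in S.

1/6


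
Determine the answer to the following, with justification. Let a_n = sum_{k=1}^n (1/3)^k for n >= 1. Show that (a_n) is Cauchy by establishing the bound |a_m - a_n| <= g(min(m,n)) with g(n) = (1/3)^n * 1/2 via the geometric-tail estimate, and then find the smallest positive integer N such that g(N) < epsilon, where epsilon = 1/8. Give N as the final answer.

For m > n >= 1: |a_m - a_n| = sum_{k=n+1}^m (1/3)^k < sum_{k=n+1}^infinity (1/3)^k = (1/3)^(n+1) / (1 - 1/3) = (1/3)^n * (1/3) * (3/2) = (1/3)^n * 1/2.
So g(n) = (1/3)^n / 2. Since g(n) -> 0, (a_n) is Cauchy.
Now solve g(N) < 1/8: (1/3)^N / 2 < 1/8 <=> 3^N > 1 / (2 * 1/8) = 4.
Check powers of 3: 3^1 = 3 <= 4, 3^2 = 9 > 4.
So the smallest such N is 2. Check: g(2) = 1/(2 * 9) = 1/18 < 1/8.

2


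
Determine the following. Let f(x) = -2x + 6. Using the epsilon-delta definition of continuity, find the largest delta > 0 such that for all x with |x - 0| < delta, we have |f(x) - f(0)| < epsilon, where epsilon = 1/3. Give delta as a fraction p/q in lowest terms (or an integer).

We compute f(0) = -2*(0) + 6 = 6.
|f(x) - f(0)| = |-2x + 6 - (6)| = |-2(x - 0)| = 2|x - 0|.
We need 2|x - 0| < 1/3, i.e. |x - 0| < 1/3 / 2 = 1/6.
So any delta <= 1/6 works. Conversely, if delta > 1/6, then x = 0 + 1/6 satisfies |x - 0| = 1/6 < delta but |f(x) - f(0)| = 2 * 1/6 = 1/3, which is not < 1/3; so no larger delta works.
Hence the largest such delta is 1/6.

1/6


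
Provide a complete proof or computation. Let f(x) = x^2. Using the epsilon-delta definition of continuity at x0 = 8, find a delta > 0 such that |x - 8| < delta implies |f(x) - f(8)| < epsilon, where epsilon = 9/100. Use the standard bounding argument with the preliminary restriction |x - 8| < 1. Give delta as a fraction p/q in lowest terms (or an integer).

Factor: |x^2 - (8)^2| = |x - 8| * |x + 8|.
Impose |x - 8| < 1 first. Then |x + 8| = |(x - 8) + 2*(8)| <= |x - 8| + 2*|8| < 1 + 16 = 17.
So |x^2 - (8)^2| < delta * 17.
We need delta * 17 <= 9/100, i.e. delta <= 9/100/17 = 9/1700.
Since 9/1700 < 1, this is tighter than 1; take delta = 9/1700.
So delta = 9/1700 works.

9/1700


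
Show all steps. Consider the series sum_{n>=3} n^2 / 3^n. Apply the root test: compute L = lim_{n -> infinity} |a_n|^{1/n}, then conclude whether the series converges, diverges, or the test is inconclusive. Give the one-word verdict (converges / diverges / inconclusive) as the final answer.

Let a_n denote the general term. Form |a_n|^(1/n) and simplify:
|a_n|^(1/n) = n^(2/n)/3
Take the limit as n -> infinity: L = 1/3.
Since L = 1/3 < 1, the root test implies convergence.

converges


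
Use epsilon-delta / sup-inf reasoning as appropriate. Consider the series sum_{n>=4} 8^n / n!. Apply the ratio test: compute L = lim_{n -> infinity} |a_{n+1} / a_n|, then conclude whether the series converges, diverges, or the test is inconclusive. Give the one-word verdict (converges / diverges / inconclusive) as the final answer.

Let a_n denote the general term. Form the ratio a_{n+1}/a_n and simplify:
a_{n+1}/a_n = 8/(n + 1)
Take the limit as n -> infinity: L = 0.
Since L = 0 < 1, the ratio test implies the series converges.

converges


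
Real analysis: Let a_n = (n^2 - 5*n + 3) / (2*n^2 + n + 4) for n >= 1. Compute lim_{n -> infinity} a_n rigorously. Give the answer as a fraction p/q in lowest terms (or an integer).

Divide numerator and denominator by n^2, the highest power:
numerator / n^2 = 1 - 5/n + 3/n^2
denominator / n^2 = 2 + 1/n + 4/n^2
As n -> infinity, all terms of the form c/n^k (k >= 1) tend to 0.
So numerator / n^2 -> 1 and denominator / n^2 -> 2.
Therefore lim a_n = 1/2.

1/2


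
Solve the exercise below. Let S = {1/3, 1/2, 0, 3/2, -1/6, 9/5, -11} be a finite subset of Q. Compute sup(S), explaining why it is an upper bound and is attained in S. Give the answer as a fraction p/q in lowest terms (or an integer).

S is finite, so sup(S) = max(S).
Sorted decreasing:
9/5, 3/2, 1/2, 1/3, 0, -1/6, -11
The extremum is 9/5.
For every x in S, x <= 9/5. And 9/5 is in S, so it is attained.
Therefore sup(S) = 9/5.

9/5


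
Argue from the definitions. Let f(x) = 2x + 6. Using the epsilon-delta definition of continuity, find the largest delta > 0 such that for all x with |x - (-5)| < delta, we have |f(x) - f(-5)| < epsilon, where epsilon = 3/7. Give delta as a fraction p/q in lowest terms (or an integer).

We compute f(-5) = 2*(-5) + 6 = -4.
|f(x) - f(-5)| = |2x + 6 - (-4)| = |2(x - (-5))| = 2|x - (-5)|.
We need 2|x - (-5)| < 3/7, i.e. |x - (-5)| < 3/7 / 2 = 3/14.
So any delta <= 3/14 works. Conversely, if delta > 3/14, then x = -5 + 3/14 satisfies |x - (-5)| = 3/14 < delta but |f(x) - f(-5)| = 2 * 3/14 = 3/7, which is not < 3/7; so no larger delta works.
Hence the largest such delta is 3/14.

3/14


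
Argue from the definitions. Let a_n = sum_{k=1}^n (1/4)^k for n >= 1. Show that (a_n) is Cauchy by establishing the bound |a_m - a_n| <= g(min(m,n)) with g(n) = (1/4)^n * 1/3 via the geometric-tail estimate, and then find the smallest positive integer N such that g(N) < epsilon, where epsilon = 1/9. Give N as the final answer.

For m > n >= 1: |a_m - a_n| = sum_{k=n+1}^m (1/4)^k < sum_{k=n+1}^infinity (1/4)^k = (1/4)^(n+1) / (1 - 1/4) = (1/4)^n * (1/4) * (4/3) = (1/4)^n * 1/3.
So g(n) = (1/4)^n / 3. Since g(n) -> 0, (a_n) is Cauchy.
Now solve g(N) < 1/9: (1/4)^N / 3 < 1/9 <=> 4^N > 1 / (3 * 1/9) = 3.
Check powers of 4: 4^0 = 1 <= 3, 4^1 = 4 > 3.
So the smallest such N is 1. Check: g(1) = 1/(3 * 4) = 1/12 < 1/9.

1


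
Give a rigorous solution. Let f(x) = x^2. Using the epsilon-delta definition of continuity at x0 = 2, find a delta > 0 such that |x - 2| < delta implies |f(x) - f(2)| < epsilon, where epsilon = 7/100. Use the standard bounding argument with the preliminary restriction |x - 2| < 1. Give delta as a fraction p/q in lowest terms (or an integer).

Factor: |x^2 - (2)^2| = |x - 2| * |x + 2|.
Impose |x - 2| < 1 first. Then |x + 2| = |(x - 2) + 2*(2)| <= |x - 2| + 2*|2| < 1 + 4 = 5.
So |x^2 - (2)^2| < delta * 5.
We need delta * 5 <= 7/100, i.e. delta <= 7/100/5 = 7/500.
Since 7/500 < 1, this is tighter than 1; take delta = 7/500.
So delta = 7/500 works.

7/500


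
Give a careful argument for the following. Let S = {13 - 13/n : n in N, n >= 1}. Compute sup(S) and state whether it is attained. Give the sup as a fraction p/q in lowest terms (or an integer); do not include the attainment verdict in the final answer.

Analysis:
- Values: 0, 13/2, 26/3, 39/4, ... strictly increasing.
- Minimum is 0 (n=1); inf = 0 (attained).
- 13 - 13/n -> 13 from below; sup = 13, not attained.
Conclusion: sup(S) = 13, not attained in S.

13


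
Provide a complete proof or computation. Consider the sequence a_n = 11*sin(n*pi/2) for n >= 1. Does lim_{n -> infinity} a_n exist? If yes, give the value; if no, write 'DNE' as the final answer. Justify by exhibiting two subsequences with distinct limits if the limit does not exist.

Examine the behaviour of a_n along subsequences.
a_{4k+1} = 11*sin(pi/2 + 2k*pi) = 11 -> 11. a_{4k+3} = 11*sin(3pi/2 + 2k*pi) = -11 -> -11.
Since these two subsequential limits are 11 and -11, distinct, the full sequence cannot converge (a convergent sequence has all subsequences tending to the same limit). So lim a_n does not exist.

DNE


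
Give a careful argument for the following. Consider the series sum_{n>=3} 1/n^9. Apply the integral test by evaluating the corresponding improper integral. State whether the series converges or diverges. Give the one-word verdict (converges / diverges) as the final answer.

Let f(x) = x^(-9). Then f is positive, continuous, and decreasing on [3, infinity), so the integral test applies.
Compute the improper integral int_{3}^infinity f(x) dx:
  antiderivative F(x) = -1/(8*x^8).
  As x -> infinity, F(x) -> 0 (since p = 9 > 1).
  So int = F(infinity) - F(3) = 0 - (-1/52488) = 1/52488.
  Finite, so by the integral test, the series converges.

converges


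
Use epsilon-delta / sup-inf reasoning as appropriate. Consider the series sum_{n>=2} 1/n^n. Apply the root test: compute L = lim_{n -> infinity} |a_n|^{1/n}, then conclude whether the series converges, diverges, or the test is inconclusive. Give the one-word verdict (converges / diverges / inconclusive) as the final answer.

Let a_n denote the general term. Form |a_n|^(1/n) and simplify:
|a_n|^(1/n) = 1/n
Take the limit as n -> infinity: L = 0.
Since L = 0 < 1, the root test implies convergence.

converges


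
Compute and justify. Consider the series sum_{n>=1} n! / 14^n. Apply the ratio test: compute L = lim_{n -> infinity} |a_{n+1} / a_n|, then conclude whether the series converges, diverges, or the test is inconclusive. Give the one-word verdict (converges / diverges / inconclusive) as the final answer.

Let a_n denote the general term. Form the ratio a_{n+1}/a_n and simplify:
a_{n+1}/a_n = n/14 + 1/14
Take the limit as n -> infinity: L = infinity.
Since L = infinity > 1 (or L = infinity), the ratio test implies the series diverges.

diverges


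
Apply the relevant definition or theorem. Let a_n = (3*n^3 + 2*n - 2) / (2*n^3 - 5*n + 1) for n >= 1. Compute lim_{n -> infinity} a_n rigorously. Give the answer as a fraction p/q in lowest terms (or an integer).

Divide numerator and denominator by n^3, the highest power:
numerator / n^3 = 3 + 2/n^2 - 2/n^3
denominator / n^3 = 2 - 5/n^2 + n^(-3)
As n -> infinity, all terms of the form c/n^k (k >= 1) tend to 0.
So numerator / n^3 -> 3 and denominator / n^3 -> 2.
Therefore lim a_n = 3/2.

3/2


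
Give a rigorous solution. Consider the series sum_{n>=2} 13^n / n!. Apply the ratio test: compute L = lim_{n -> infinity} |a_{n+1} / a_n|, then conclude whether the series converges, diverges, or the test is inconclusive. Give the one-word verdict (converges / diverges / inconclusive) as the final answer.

Let a_n denote the general term. Form the ratio a_{n+1}/a_n and simplify:
a_{n+1}/a_n = 13/(n + 1)
Take the limit as n -> infinity: L = 0.
Since L = 0 < 1, the ratio test implies the series converges.

converges


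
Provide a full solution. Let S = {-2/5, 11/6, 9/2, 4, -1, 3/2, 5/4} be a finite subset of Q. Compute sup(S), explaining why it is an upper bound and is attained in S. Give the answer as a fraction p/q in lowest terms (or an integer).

S is finite, so sup(S) = max(S).
Sorted decreasing:
9/2, 4, 11/6, 3/2, 5/4, -2/5, -1
The extremum is 9/2.
For every x in S, x <= 9/2. And 9/2 is in S, so it is attained.
Therefore sup(S) = 9/2.

9/2


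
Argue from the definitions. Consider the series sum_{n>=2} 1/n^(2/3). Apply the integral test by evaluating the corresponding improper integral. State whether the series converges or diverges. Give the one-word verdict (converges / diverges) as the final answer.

Let f(x) = x^(-2/3). Then f is positive, continuous, and decreasing on [2, infinity), so the integral test applies.
Compute the improper integral int_{2}^infinity f(x) dx:
  antiderivative F(x) = 3*x^(1/3).
  As x -> infinity, F(x) -> infinity (since p = 2/3 < 1).
  So the integral diverges. By the integral test, the series diverges.

diverges


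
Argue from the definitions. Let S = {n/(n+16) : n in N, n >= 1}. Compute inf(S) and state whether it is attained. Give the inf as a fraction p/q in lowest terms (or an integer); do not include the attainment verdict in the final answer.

Analysis:
- Values: 1/17, 1/9, 3/19, 1/5, ... strictly increasing.
- Minimum is 1/17 (n=1); inf = 1/17 (attained).
- n/(n+16) = 1 - 16/(n+16) -> 1 from below as n -> infinity, and never equals 1.
- So sup = 1 (not attained).
Conclusion: inf(S) = 1/17, attained in S.

1/17


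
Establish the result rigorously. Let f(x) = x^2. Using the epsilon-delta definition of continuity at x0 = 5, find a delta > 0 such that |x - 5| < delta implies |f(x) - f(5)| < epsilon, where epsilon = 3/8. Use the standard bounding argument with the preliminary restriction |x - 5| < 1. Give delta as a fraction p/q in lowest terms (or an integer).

Factor: |x^2 - (5)^2| = |x - 5| * |x + 5|.
Impose |x - 5| < 1 first. Then |x + 5| = |(x - 5) + 2*(5)| <= |x - 5| + 2*|5| < 1 + 10 = 11.
So |x^2 - (5)^2| < delta * 11.
We need delta * 11 <= 3/8, i.e. delta <= 3/8/11 = 3/88.
Since 3/88 < 1, this is tighter than 1; take delta = 3/88.
So delta = 3/88 works.

3/88


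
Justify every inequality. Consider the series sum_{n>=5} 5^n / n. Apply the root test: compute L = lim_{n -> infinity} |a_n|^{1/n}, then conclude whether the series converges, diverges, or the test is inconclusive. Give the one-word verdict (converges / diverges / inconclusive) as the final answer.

Let a_n denote the general term. Form |a_n|^(1/n) and simplify:
|a_n|^(1/n) = 5/n^(1/n)
Take the limit as n -> infinity: L = 5.
Since L = 5 > 1, the root test implies divergence.

diverges


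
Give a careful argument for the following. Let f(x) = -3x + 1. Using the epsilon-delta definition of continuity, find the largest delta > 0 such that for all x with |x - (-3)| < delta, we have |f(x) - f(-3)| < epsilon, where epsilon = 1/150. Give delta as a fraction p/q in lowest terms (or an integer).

We compute f(-3) = -3*(-3) + 1 = 10.
|f(x) - f(-3)| = |-3x + 1 - (10)| = |-3(x - (-3))| = 3|x - (-3)|.
We need 3|x - (-3)| < 1/150, i.e. |x - (-3)| < 1/150 / 3 = 1/450.
So any delta <= 1/450 works. Conversely, if delta > 1/450, then x = -3 + 1/450 satisfies |x - (-3)| = 1/450 < delta but |f(x) - f(-3)| = 3 * 1/450 = 1/150, which is not < 1/150; so no larger delta works.
Hence the largest such delta is 1/450.

1/450


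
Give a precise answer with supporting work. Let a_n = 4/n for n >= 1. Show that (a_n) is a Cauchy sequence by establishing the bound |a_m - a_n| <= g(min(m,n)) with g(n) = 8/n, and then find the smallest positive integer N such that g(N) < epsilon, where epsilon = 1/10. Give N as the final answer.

For any m, n >= 1, by the triangle inequality:
|a_m - a_n| = |4/m - 4/n| <= 4*1/m + 4*1/n <= 8/min(m,n).
So g(n) = 8/n bounds the Cauchy difference. Since g(n) -> 0, (a_n) is Cauchy.
Now solve g(N) < 1/10: 8/N < 1/10 <=> N > 8 / (1/10) = 80.
The smallest integer strictly greater than 80 is N = 81.
Check: g(81) = 8/81 = 8/81 < 1/10; g(80) = 1/10 >= 1/10. So N = 81.

81


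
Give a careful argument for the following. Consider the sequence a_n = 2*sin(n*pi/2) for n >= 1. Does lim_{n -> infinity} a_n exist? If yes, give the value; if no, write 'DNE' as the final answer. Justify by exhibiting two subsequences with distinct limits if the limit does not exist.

Examine the behaviour of a_n along subsequences.
a_{4k+1} = 2*sin(pi/2 + 2k*pi) = 2 -> 2. a_{4k+3} = 2*sin(3pi/2 + 2k*pi) = -2 -> -2.
Since these two subsequential limits are 2 and -2, distinct, the full sequence cannot converge (a convergent sequence has all subsequences tending to the same limit). So lim a_n does not exist.

DNE


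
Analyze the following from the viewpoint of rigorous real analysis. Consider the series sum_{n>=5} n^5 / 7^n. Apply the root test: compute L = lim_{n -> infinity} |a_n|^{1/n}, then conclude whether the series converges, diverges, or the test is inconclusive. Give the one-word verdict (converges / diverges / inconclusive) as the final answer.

Let a_n denote the general term. Form |a_n|^(1/n) and simplify:
|a_n|^(1/n) = n^(5/n)/7
Take the limit as n -> infinity: L = 1/7.
Since L = 1/7 < 1, the root test implies convergence.

converges


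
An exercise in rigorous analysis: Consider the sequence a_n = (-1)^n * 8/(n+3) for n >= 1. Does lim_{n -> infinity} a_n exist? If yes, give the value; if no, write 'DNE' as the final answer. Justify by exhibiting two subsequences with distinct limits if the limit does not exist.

Examine the behaviour of a_n along subsequences.
Even-n subsequence a_{2k} = 8/(2k+3) -> 0. Odd-n subsequence a_{2k+1} = -8/(2k+4) -> 0. Both tend to 0, which suggests the limit is 0; verify directly.
|a_n - 0| = 8/(n+3) < 8/n for every n >= 1.
Given epsilon > 0, choose a positive integer N > 8/epsilon. Then for all n >= N, |a_n| < 8/n <= 8/N < epsilon.
So by the definition of the limit, lim a_n exists and equals 0.

0


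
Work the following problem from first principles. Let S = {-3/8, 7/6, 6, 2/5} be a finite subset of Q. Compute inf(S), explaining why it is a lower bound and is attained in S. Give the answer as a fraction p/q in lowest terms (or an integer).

S is finite, so inf(S) = min(S).
Sorted increasing:
-3/8, 2/5, 7/6, 6
The extremum is -3/8.
For every x in S, x >= -3/8. And -3/8 is in S, so it is attained.
Therefore inf(S) = -3/8.

-3/8


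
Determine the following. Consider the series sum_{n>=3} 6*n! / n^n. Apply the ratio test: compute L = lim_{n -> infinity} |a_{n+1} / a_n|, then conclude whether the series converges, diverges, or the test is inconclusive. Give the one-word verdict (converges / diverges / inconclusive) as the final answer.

Let a_n denote the general term. Form the ratio a_{n+1}/a_n and simplify:
a_{n+1}/a_n = (n/(n + 1))^n
Take the limit as n -> infinity: L = exp(-1).
Since L = exp(-1) < 1, the ratio test implies the series converges.

converges


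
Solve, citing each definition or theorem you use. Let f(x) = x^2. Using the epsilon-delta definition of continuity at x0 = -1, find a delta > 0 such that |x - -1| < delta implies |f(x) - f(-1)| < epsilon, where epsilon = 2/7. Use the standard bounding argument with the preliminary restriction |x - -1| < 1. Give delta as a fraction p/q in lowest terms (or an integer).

Factor: |x^2 - (-1)^2| = |x - -1| * |x + -1|.
Impose |x - -1| < 1 first. Then |x + -1| = |(x - -1) + 2*(-1)| <= |x - -1| + 2*|-1| < 1 + 2 = 3.
So |x^2 - (-1)^2| < delta * 3.
We need delta * 3 <= 2/7, i.e. delta <= 2/7/3 = 2/21.
Since 2/21 < 1, this is tighter than 1; take delta = 2/21.
So delta = 2/21 works.

2/21
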